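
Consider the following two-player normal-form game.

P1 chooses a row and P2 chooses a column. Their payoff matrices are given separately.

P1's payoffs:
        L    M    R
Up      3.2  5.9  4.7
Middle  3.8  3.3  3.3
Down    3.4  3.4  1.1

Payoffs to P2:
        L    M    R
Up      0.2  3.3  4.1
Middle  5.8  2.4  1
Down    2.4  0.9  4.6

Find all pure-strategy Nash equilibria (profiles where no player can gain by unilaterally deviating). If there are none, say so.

(Up, L): P1 can switch to Middle (3.2 → 3.8). Not NE.
(Up, M): P2 can switch to R (3.3 → 4.1). Not NE.
(Up, R): P1 gets 4.7, best alternative 3.3; P2 gets 4.1, best alternative 3.3. No profitable deviation — NE.
(Middle, L): P1 gets 3.8, best alternative 3.4; P2 gets 5.8, best alternative 2.4. No profitable deviation — NE.
(Middle, M): P1 can switch to Up (3.3 → 5.9). Not NE.
(Middle, R): P1 can switch to Up (3.3 → 4.7). Not NE.
(Down, L): P1 can switch to Middle (3.4 → 3.8). Not NE.
(Down, M): P1 can switch to Up (3.4 → 5.9). Not NE.
(The remaining 1 profile has a profitable deviation by the same check.)

(Up, R), (Middle, L)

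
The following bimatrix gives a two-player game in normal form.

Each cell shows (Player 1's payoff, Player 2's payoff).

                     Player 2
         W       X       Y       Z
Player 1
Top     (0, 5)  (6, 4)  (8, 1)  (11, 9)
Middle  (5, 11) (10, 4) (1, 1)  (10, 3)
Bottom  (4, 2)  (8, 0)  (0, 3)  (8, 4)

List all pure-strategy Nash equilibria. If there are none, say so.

Player 1 against W: payoffs 0, 5, 4 → best response Middle.
Player 1 against X: payoffs 6, 10, 8 → best response Middle.
Player 1 against Y: payoffs 8, 1, 0 → best response Top.
Player 1 against Z: payoffs 11, 10, 8 → best response Top.
Player 2 against Top: payoffs 5, 4, 1, 9 → best response Z.
Player 2 against Middle: payoffs 11, 4, 1, 3 → best response W.
Player 2 against Bottom: payoffs 2, 0, 3, 4 → best response Z.
Mutual best responses: (Top, Z); (Middle, W).

The pure Nash equilibria are (Top, Z), (Middle, W).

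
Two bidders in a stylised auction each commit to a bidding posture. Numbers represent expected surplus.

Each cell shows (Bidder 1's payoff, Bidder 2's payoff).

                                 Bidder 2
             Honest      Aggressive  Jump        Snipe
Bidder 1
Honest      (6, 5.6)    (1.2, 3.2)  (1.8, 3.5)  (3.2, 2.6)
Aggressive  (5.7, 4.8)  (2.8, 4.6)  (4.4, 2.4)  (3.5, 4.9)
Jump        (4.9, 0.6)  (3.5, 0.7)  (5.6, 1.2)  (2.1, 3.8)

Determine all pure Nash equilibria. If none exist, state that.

For each strategy profile, look for a profitable unilateral deviation.
(Honest, Honest): Bidder 1 gets 6, best alternative 5.7; Bidder 2 gets 5.6, best alternative 3.5. No profitable deviation — NE.
(Honest, Aggressive): Bidder 1 can switch to Aggressive (1.2 → 2.8). Not NE.
(Honest, Jump): Bidder 1 can switch to Aggressive (1.8 → 4.4). Not NE.
(Honest, Snipe): Bidder 1 can switch to Aggressive (3.2 → 3.5). Not NE.
(Aggressive, Honest): Bidder 1 can switch to Honest (5.7 → 6). Not NE.
(Aggressive, Aggressive): Bidder 1 can switch to Jump (2.8 → 3.5). Not NE.
(Aggressive, Jump): Bidder 1 can switch to Jump (4.4 → 5.6). Not NE.
(Aggressive, Snipe): Bidder 1 gets 3.5, best alternative 3.2; Bidder 2 gets 4.9, best alternative 4.8. No profitable deviation — NE.
(Jump, Honest): Bidder 1 can switch to Honest (4.9 → 6). Not NE.
(Jump, Aggressive): Bidder 2 can switch to Jump (0.7 → 1.2). Not NE.
(Jump, Jump): Bidder 2 can switch to Snipe (1.2 → 3.8). Not NE.
(Jump, Snipe): Bidder 1 can switch to Honest (2.1 → 3.2). Not NE.

(Honest, Honest) and (Aggressive, Snipe)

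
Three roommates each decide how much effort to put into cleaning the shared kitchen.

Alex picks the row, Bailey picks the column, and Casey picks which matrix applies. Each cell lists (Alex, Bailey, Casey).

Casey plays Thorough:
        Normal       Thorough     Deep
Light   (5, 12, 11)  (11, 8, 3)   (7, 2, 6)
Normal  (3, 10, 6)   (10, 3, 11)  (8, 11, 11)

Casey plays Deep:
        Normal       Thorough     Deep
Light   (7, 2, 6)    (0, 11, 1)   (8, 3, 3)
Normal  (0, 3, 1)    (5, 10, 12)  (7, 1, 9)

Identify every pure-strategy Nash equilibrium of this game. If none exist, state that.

For each strategy profile, look for a profitable unilateral deviation.
(Light, Normal, Thorough): Alex gets 5, best alternative 3; Bailey gets 12, best alternative 8; Casey gets 11, best alternative 6. No profitable deviation — NE.
(Light, Normal, Deep): Bailey can switch to Thorough (2 → 11). Not NE.
(Light, Thorough, Thorough): Bailey can switch to Normal (8 → 12). Not NE.
(Light, Thorough, Deep): Alex can switch to Normal (0 → 5). Not NE.
(Light, Deep, Thorough): Alex can switch to Normal (7 → 8). Not NE.
(Light, Deep, Deep): Bailey can switch to Thorough (3 → 11). Not NE.
(Normal, Normal, Thorough): Alex can switch to Light (3 → 5). Not NE.
(Normal, Normal, Deep): Alex can switch to Light (0 → 7). Not NE.
(Normal, Thorough, Thorough): Alex can switch to Light (10 → 11). Not NE.
(Normal, Thorough, Deep): Alex gets 5, best alternative 0; Bailey gets 10, best alternative 3; Casey gets 12, best alternative 11. No profitable deviation — NE.
(Normal, Deep, Thorough): Alex gets 8, best alternative 7; Bailey gets 11, best alternative 10; Casey gets 11, best alternative 9. No profitable deviation — NE.
(Normal, Deep, Deep): Alex can switch to Light (7 → 8). Not NE.

Pure-strategy Nash equilibria: (Light, Normal, Thorough) and (Normal, Thorough, Deep) and (Normal, Deep, Thorough)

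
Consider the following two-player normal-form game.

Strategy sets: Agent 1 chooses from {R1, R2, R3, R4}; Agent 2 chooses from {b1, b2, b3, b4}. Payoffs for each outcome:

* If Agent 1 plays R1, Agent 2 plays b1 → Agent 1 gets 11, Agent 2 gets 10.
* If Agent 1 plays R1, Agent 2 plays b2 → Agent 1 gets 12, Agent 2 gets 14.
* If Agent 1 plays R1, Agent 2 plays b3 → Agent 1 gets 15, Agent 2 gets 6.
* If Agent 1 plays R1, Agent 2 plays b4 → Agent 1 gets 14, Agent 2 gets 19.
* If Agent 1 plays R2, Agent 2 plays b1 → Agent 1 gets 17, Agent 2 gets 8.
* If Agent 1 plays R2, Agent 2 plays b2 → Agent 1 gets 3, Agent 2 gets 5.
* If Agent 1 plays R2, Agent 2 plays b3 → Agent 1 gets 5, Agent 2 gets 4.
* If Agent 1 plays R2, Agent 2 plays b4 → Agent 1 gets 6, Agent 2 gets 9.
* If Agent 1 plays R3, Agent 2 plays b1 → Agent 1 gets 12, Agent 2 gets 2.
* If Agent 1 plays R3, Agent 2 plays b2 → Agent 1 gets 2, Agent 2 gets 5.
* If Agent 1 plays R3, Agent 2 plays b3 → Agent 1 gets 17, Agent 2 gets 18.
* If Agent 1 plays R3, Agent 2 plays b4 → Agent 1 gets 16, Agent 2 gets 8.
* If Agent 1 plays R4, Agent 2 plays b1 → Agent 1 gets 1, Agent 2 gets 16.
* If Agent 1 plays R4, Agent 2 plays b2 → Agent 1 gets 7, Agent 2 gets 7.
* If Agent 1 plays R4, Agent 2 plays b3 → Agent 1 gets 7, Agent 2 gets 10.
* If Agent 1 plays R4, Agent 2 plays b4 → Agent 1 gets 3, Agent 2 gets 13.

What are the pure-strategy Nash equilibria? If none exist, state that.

For each player, find the best response to each opponent profile; mutual best responses are the pure NE.
Agent 1 against b1: payoffs 11, 17, 12, 1 → best response R2.
Agent 1 against b2: payoffs 12, 3, 2, 7 → best response R1.
Agent 1 against b3: payoffs 15, 5, 17, 7 → best response R3.
Agent 1 against b4: payoffs 14, 6, 16, 3 → best response R3.
Agent 2 against R1: payoffs 10, 14, 6, 19 → best response b4.
Agent 2 against R2: payoffs 8, 5, 4, 9 → best response b4.
Agent 2 against R3: payoffs 2, 5, 18, 8 → best response b3.
Agent 2 against R4: payoffs 16, 7, 10, 13 → best response b1.
Mutual best responses: (R3, b3).

Pure NE: (R3, b3)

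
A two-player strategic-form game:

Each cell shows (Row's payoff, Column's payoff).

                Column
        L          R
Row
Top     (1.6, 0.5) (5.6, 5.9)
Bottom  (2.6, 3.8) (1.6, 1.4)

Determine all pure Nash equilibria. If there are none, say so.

(Top, R) and (Bottom, L)

(Top, L): Row can switch to Bottom (1.6 → 2.6). Not NE.
(Top, R): Row gets 5.6, best alternative 1.6; Column gets 5.9, best alternative 0.5. No profitable deviation — NE.
(Bottom, L): Row gets 2.6, best alternative 1.6; Column gets 3.8, best alternative 1.4. No profitable deviation — NE.
(Bottom, R): Row can switch to Top (1.6 → 5.6). Not NE.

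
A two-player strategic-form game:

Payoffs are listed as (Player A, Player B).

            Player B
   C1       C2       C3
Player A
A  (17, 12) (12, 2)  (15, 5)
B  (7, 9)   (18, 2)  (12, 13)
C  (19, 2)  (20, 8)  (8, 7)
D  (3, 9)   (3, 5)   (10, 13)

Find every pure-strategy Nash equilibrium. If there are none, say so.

Player A against C1: payoffs 17, 7, 19, 3 → best response C.
Player A against C2: payoffs 12, 18, 20, 3 → best response C.
Player A against C3: payoffs 15, 12, 8, 10 → best response A.
Player B against A: payoffs 12, 2, 5 → best response C1.
Player B against B: payoffs 9, 2, 13 → best response C3.
Player B against C: payoffs 2, 8, 7 → best response C2.
Player B against D: payoffs 9, 5, 13 → best response C3.
Mutual best responses: (C, C2).

(C, C2)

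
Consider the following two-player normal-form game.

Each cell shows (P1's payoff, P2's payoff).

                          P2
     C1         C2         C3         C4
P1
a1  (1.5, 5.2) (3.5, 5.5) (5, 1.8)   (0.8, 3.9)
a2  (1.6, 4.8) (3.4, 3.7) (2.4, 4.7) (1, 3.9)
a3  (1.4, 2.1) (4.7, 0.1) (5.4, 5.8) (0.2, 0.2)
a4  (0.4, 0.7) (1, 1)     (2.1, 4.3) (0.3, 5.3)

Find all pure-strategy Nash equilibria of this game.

P1 against C1: payoffs 1.5, 1.6, 1.4, 0.4 → best response a2.
P1 against C2: payoffs 3.5, 3.4, 4.7, 1 → best response a3.
P1 against C3: payoffs 5, 2.4, 5.4, 2.1 → best response a3.
P1 against C4: payoffs 0.8, 1, 0.2, 0.3 → best response a2.
P2 against a1: payoffs 5.2, 5.5, 1.8, 3.9 → best response C2.
P2 against a2: payoffs 4.8, 3.7, 4.7, 3.9 → best response C1.
P2 against a3: payoffs 2.1, 0.1, 5.8, 0.2 → best response C3.
P2 against a4: payoffs 0.7, 1, 4.3, 5.3 → best response C4.
Mutual best responses: (a2, C1); (a3, C3).

Pure-strategy Nash equilibria: (a2, C1); (a3, C3)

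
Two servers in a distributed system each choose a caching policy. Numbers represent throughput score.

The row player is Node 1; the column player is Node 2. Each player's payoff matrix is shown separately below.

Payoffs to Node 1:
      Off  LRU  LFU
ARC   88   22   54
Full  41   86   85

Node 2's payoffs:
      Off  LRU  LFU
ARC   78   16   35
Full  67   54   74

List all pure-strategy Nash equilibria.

The pure Nash equilibria are (ARC, Off); (Full, LFU).

(ARC, Off): Node 1 gets 88, best alternative 41; Node 2 gets 78, best alternative 35. No profitable deviation — NE.
(ARC, LRU): Node 1 can switch to Full (22 → 86). Not NE.
(ARC, LFU): Node 1 can switch to Full (54 → 85). Not NE.
(Full, Off): Node 1 can switch to ARC (41 → 88). Not NE.
(Full, LRU): Node 2 can switch to Off (54 → 67). Not NE.
(Full, LFU): Node 1 gets 85, best alternative 54; Node 2 gets 74, best alternative 67. No profitable deviation — NE.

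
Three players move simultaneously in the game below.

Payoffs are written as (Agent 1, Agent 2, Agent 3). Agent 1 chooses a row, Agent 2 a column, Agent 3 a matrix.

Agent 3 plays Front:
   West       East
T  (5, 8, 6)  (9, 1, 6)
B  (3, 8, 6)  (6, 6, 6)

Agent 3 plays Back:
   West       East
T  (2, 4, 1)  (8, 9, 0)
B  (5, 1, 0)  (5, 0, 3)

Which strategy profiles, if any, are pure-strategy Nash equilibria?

(T, West, Front): Agent 1 gets 5, best alternative 3; Agent 2 gets 8, best alternative 1; Agent 3 gets 6, best alternative 1. No profitable deviation — NE.
(T, West, Back): Agent 1 can switch to B (2 → 5). Not NE.
(T, East, Front): Agent 2 can switch to West (1 → 8). Not NE.
(T, East, Back): Agent 3 can switch to Front (0 → 6). Not NE.
(B, West, Front): Agent 1 can switch to T (3 → 5). Not NE.
(B, West, Back): Agent 3 can switch to Front (0 → 6). Not NE.
(B, East, Front): Agent 1 can switch to T (6 → 9). Not NE.
(The remaining 1 profile has a profitable deviation by the same check.)

The unique pure-strategy Nash equilibrium is (T, West, Front).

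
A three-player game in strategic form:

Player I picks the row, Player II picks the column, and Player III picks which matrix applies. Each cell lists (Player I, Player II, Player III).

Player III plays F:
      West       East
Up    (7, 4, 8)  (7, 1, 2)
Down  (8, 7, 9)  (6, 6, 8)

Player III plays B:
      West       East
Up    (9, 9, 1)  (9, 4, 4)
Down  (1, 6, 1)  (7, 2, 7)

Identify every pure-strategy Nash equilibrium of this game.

(Up, West, F): Player I can switch to Down (7 → 8). Not NE.
(Up, West, B): Player III can switch to F (1 → 8). Not NE.
(Up, East, F): Player II can switch to West (1 → 4). Not NE.
(Up, East, B): Player II can switch to West (4 → 9). Not NE.
(Down, West, F): Player I gets 8, best alternative 7; Player II gets 7, best alternative 6; Player III gets 9, best alternative 1. No profitable deviation — NE.
(Down, West, B): Player I can switch to Up (1 → 9). Not NE.
(Down, East, F): Player I can switch to Up (6 → 7). Not NE.
(The remaining 1 profile has a profitable deviation by the same check.)

Pure NE: (Down, West, F)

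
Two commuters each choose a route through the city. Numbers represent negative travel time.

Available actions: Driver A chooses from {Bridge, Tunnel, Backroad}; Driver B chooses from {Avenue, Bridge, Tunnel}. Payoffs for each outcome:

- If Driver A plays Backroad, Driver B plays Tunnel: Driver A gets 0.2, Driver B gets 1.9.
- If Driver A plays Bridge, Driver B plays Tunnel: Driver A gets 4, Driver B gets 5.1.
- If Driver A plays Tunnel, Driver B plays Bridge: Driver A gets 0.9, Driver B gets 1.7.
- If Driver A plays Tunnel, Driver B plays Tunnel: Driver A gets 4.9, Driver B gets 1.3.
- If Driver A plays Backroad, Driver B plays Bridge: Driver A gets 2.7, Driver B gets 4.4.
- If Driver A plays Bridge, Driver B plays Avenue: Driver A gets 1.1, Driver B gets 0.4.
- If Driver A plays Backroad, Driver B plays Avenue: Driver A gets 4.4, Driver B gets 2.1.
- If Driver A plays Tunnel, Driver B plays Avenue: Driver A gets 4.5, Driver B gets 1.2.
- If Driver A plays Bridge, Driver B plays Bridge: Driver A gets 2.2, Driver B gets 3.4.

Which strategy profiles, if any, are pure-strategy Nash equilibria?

Driver A against Avenue: payoffs 1.1, 4.5, 4.4 → best response Tunnel.
Driver A against Bridge: payoffs 2.2, 0.9, 2.7 → best response Backroad.
Driver A against Tunnel: payoffs 4, 4.9, 0.2 → best response Tunnel.
Driver B against Bridge: payoffs 0.4, 3.4, 5.1 → best response Tunnel.
Driver B against Tunnel: payoffs 1.2, 1.7, 1.3 → best response Bridge.
Driver B against Backroad: payoffs 2.1, 4.4, 1.9 → best response Bridge.
Mutual best responses: (Backroad, Bridge).

The unique pure-strategy Nash equilibrium is (Backroad, Bridge).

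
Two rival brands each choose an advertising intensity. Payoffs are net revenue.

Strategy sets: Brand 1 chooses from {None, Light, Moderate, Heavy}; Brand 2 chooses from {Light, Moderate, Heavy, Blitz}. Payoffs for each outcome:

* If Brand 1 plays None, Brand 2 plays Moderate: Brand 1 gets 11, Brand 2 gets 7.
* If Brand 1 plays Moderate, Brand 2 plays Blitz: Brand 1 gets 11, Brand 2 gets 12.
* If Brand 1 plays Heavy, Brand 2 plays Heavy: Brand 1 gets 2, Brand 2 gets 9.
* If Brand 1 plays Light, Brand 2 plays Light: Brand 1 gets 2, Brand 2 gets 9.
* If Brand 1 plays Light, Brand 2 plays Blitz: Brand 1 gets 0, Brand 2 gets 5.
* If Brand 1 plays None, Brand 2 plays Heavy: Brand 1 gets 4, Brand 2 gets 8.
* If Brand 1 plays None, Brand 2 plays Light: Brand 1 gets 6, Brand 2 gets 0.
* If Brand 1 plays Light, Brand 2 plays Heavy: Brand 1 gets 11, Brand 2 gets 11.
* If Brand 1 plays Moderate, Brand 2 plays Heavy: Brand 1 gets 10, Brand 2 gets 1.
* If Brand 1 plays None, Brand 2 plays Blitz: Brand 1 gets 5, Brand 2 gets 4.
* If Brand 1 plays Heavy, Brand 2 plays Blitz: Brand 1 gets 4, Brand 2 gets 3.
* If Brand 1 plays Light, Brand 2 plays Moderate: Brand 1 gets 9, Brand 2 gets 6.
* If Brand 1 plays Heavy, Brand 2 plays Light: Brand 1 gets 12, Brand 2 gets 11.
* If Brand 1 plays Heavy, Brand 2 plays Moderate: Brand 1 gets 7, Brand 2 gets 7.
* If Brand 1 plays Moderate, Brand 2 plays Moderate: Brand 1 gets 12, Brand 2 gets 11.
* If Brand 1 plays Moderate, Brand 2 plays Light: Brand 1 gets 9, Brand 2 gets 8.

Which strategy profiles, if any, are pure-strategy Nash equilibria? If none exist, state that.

The pure Nash equilibria are (Light, Heavy); (Moderate, Blitz); (Heavy, Light).

Brand 1 against Light: payoffs 6, 2, 9, 12 → best response Heavy.
Brand 1 against Moderate: payoffs 11, 9, 12, 7 → best response Moderate.
Brand 1 against Heavy: payoffs 4, 11, 10, 2 → best response Light.
Brand 1 against Blitz: payoffs 5, 0, 11, 4 → best response Moderate.
Brand 2 against None: payoffs 0, 7, 8, 4 → best response Heavy.
Brand 2 against Light: payoffs 9, 6, 11, 5 → best response Heavy.
Brand 2 against Moderate: payoffs 8, 11, 1, 12 → best response Blitz.
Brand 2 against Heavy: payoffs 11, 7, 9, 3 → best response Light.
Mutual best responses: (Light, Heavy); (Moderate, Blitz); (Heavy, Light).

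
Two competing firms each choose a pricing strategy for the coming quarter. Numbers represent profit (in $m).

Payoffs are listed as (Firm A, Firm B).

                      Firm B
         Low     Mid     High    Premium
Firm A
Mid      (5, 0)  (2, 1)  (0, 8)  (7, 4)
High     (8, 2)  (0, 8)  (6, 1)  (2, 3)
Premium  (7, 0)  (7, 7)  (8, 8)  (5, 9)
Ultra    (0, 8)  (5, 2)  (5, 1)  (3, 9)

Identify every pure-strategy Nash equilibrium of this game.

none

Check each profile: it is a Nash equilibrium iff no player can strictly gain by switching unilaterally.
(Mid, Low): Firm A can switch to High (5 → 8). Not NE.
(Mid, Mid): Firm A can switch to Premium (2 → 7). Not NE.
(Mid, High): Firm A can switch to High (0 → 6). Not NE.
(Mid, Premium): Firm B can switch to High (4 → 8). Not NE.
(High, Low): Firm B can switch to Mid (2 → 8). Not NE.
(High, Mid): Firm A can switch to Mid (0 → 2). Not NE.
(The remaining 10 profiles each have a profitable deviation by the same check.)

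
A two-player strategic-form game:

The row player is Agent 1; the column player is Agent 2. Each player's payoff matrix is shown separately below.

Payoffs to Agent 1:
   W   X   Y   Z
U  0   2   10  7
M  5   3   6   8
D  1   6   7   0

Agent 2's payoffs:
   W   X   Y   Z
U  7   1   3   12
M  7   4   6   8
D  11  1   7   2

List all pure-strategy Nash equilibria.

The unique pure-strategy Nash equilibrium is (M, Z).

Agent 1 against W: payoffs 0, 5, 1 → best response M.
Agent 1 against X: payoffs 2, 3, 6 → best response D.
Agent 1 against Y: payoffs 10, 6, 7 → best response U.
Agent 1 against Z: payoffs 7, 8, 0 → best response M.
Agent 2 against U: payoffs 7, 1, 3, 12 → best response Z.
Agent 2 against M: payoffs 7, 4, 6, 8 → best response Z.
Agent 2 against D: payoffs 11, 1, 7, 2 → best response W.
Mutual best responses: (M, Z).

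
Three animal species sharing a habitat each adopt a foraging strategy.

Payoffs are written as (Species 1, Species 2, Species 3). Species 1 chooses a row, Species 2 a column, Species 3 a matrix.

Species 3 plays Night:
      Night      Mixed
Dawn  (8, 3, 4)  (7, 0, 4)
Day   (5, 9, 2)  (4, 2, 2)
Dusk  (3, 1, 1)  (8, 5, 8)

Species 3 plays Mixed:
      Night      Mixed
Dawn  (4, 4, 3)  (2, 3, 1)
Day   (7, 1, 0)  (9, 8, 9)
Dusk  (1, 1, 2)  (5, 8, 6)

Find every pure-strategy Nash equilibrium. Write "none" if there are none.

Species 1 against (Night, Night): payoffs 8, 5, 3 → best response Dawn.
Species 1 against (Night, Mixed): payoffs 4, 7, 1 → best response Day.
Species 1 against (Mixed, Night): payoffs 7, 4, 8 → best response Dusk.
Species 1 against (Mixed, Mixed): payoffs 2, 9, 5 → best response Day.
Species 2 against (Dawn, Night): payoffs 3, 0 → best response Night.
Species 2 against (Dawn, Mixed): payoffs 4, 3 → best response Night.
Species 2 against (Day, Night): payoffs 9, 2 → best response Night.
Species 2 against (Day, Mixed): payoffs 1, 8 → best response Mixed.
Species 2 against (Dusk, Night): payoffs 1, 5 → best response Mixed.
Species 2 against (Dusk, Mixed): payoffs 1, 8 → best response Mixed.
Species 3 against (Dawn, Night): payoffs 4, 3 → best response Night.
Species 3 against (Dawn, Mixed): payoffs 4, 1 → best response Night.
Species 3 against (Day, Night): payoffs 2, 0 → best response Night.
Species 3 against (Day, Mixed): payoffs 2, 9 → best response Mixed.
Species 3 against (Dusk, Night): payoffs 1, 2 → best response Mixed.
Species 3 against (Dusk, Mixed): payoffs 8, 6 → best response Night.
Mutual best responses: (Dawn, Night, Night); (Day, Mixed, Mixed); (Dusk, Mixed, Night).

(Dawn, Night, Night) and (Day, Mixed, Mixed) and (Dusk, Mixed, Night)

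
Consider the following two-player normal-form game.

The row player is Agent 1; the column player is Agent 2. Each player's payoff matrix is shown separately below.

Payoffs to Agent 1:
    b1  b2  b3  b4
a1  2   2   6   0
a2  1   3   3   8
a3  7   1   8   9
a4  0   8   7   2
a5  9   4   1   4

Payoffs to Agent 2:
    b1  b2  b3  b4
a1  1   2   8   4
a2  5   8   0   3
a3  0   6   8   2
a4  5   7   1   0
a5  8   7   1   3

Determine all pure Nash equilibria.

Mark each player's best response to every combination of opponents' strategies; a profile where every player is best-responding is a pure Nash equilibrium.
Agent 1 against b1: payoffs 2, 1, 7, 0, 9 → best response a5.
Agent 1 against b2: payoffs 2, 3, 1, 8, 4 → best response a4.
Agent 1 against b3: payoffs 6, 3, 8, 7, 1 → best response a3.
Agent 1 against b4: payoffs 0, 8, 9, 2, 4 → best response a3.
Agent 2 against a1: payoffs 1, 2, 8, 4 → best response b3.
Agent 2 against a2: payoffs 5, 8, 0, 3 → best response b2.
Agent 2 against a3: payoffs 0, 6, 8, 2 → best response b3.
Agent 2 against a4: payoffs 5, 7, 1, 0 → best response b2.
Agent 2 against a5: payoffs 8, 7, 1, 3 → best response b1.
Mutual best responses: (a3, b3); (a4, b2); (a5, b1).

Pure-strategy Nash equilibria: (a3, b3); (a4, b2); (a5, b1)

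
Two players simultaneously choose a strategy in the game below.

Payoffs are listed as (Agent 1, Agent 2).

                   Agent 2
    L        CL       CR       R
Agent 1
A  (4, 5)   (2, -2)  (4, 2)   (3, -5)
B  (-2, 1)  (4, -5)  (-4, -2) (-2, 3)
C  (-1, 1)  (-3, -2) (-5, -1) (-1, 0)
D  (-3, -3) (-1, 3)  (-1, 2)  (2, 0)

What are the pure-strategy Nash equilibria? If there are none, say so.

(A, L): Agent 1 gets 4, best alternative -1; Agent 2 gets 5, best alternative 2. No profitable deviation — NE.
(A, CL): Agent 1 can switch to B (2 → 4). Not NE.
(A, CR): Agent 2 can switch to L (2 → 5). Not NE.
(A, R): Agent 2 can switch to L (-5 → 5). Not NE.
(B, L): Agent 1 can switch to A (-2 → 4). Not NE.
(B, CL): Agent 2 can switch to L (-5 → 1). Not NE.
(B, CR): Agent 1 can switch to A (-4 → 4). Not NE.
(B, R): Agent 1 can switch to A (-2 → 3). Not NE.
(C, L): Agent 1 can switch to A (-1 → 4). Not NE.
(C, CL): Agent 1 can switch to A (-3 → 2). Not NE.
(C, CR): Agent 1 can switch to A (-5 → 4). Not NE.
(C, R): Agent 1 can switch to A (-1 → 3). Not NE.
(D, L): Agent 1 can switch to A (-3 → 4). Not NE.
(The remaining 3 profiles each have a profitable deviation by the same check.)

The unique pure-strategy Nash equilibrium is (A, L).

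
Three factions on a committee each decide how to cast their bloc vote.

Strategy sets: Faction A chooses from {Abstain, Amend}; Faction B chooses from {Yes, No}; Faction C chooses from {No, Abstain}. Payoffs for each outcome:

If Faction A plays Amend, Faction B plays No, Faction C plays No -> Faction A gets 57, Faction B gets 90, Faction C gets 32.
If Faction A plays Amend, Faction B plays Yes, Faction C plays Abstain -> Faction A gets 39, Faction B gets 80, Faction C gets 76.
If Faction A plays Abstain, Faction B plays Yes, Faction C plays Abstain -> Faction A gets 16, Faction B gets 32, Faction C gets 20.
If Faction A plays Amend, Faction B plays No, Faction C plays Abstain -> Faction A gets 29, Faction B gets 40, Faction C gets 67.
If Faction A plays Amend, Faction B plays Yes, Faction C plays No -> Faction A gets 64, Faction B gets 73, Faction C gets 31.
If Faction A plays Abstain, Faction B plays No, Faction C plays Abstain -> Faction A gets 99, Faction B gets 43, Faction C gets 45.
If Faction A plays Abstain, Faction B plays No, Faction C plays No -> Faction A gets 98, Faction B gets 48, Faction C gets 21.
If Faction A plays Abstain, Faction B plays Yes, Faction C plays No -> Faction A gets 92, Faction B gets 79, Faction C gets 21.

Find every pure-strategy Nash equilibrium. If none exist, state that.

(Abstain, Yes, No); (Abstain, No, Abstain); (Amend, Yes, Abstain)

Faction A against (Yes, No): payoffs 92, 64 → best response Abstain.
Faction A against (Yes, Abstain): payoffs 16, 39 → best response Amend.
Faction A against (No, No): payoffs 98, 57 → best response Abstain.
Faction A against (No, Abstain): payoffs 99, 29 → best response Abstain.
Faction B against (Abstain, No): payoffs 79, 48 → best response Yes.
Faction B against (Abstain, Abstain): payoffs 32, 43 → best response No.
Faction B against (Amend, No): payoffs 73, 90 → best response No.
Faction B against (Amend, Abstain): payoffs 80, 40 → best response Yes.
Faction C against (Abstain, Yes): payoffs 21, 20 → best response No.
Faction C against (Abstain, No): payoffs 21, 45 → best response Abstain.
Faction C against (Amend, Yes): payoffs 31, 76 → best response Abstain.
Faction C against (Amend, No): payoffs 32, 67 → best response Abstain.
Mutual best responses: (Abstain, Yes, No); (Abstain, No, Abstain); (Amend, Yes, Abstain).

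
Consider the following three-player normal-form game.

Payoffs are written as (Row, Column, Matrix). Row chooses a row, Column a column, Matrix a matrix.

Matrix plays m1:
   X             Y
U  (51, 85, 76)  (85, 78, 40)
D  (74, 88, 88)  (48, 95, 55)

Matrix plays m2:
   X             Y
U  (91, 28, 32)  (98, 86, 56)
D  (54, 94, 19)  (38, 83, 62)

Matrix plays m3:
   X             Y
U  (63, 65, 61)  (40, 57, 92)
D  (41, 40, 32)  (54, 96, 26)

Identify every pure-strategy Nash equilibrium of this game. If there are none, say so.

(U, X, m1): Row can switch to D (51 → 74). Not NE.
(U, X, m2): Column can switch to Y (28 → 86). Not NE.
(U, X, m3): Matrix can switch to m1 (61 → 76). Not NE.
(U, Y, m1): Column can switch to X (78 → 85). Not NE.
(U, Y, m2): Matrix can switch to m3 (56 → 92). Not NE.
(U, Y, m3): Row can switch to D (40 → 54). Not NE.
(D, X, m1): Column can switch to Y (88 → 95). Not NE.
(D, X, m2): Row can switch to U (54 → 91). Not NE.
(D, X, m3): Row can switch to U (41 → 63). Not NE.
(D, Y, m1): Row can switch to U (48 → 85). Not NE.
(The remaining 2 profiles each have a profitable deviation by the same check.)

This game has no pure Nash equilibrium.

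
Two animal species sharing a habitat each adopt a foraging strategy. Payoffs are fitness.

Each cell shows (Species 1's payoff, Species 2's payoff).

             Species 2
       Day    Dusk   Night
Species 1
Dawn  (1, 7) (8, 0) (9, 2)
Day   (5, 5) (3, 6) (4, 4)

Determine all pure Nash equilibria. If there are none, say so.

This game has no pure Nash equilibrium.

Mark each player's best response to every combination of opponents' strategies; a profile where every player is best-responding is a pure Nash equilibrium.
Species 1 against Day: payoffs 1, 5 → best response Day.
Species 1 against Dusk: payoffs 8, 3 → best response Dawn.
Species 1 against Night: payoffs 9, 4 → best response Dawn.
Species 2 against Dawn: payoffs 7, 0, 2 → best response Day.
Species 2 against Day: payoffs 5, 6, 4 → best response Dusk.
No profile is a mutual best response for all players.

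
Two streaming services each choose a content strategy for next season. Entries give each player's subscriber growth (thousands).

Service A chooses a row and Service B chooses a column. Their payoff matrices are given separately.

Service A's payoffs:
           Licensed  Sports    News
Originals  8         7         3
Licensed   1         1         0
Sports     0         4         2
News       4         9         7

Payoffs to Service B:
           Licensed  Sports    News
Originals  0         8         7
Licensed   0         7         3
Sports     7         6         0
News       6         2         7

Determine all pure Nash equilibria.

Service A against Licensed: payoffs 8, 1, 0, 4 → best response Originals.
Service A against Sports: payoffs 7, 1, 4, 9 → best response News.
Service A against News: payoffs 3, 0, 2, 7 → best response News.
Service B against Originals: payoffs 0, 8, 7 → best response Sports.
Service B against Licensed: payoffs 0, 7, 3 → best response Sports.
Service B against Sports: payoffs 7, 6, 0 → best response Licensed.
Service B against News: payoffs 6, 2, 7 → best response News.
Mutual best responses: (News, News).

(News, News)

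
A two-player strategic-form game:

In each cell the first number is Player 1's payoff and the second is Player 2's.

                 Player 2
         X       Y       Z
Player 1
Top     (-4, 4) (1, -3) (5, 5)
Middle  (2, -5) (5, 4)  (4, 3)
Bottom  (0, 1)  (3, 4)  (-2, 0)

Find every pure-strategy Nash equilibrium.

Pure-strategy Nash equilibria: (Top, Z), (Middle, Y)

(Top, X): Player 1 can switch to Middle (-4 → 2). Not NE.
(Top, Y): Player 1 can switch to Middle (1 → 5). Not NE.
(Top, Z): Player 1 gets 5, best alternative 4; Player 2 gets 5, best alternative 4. No profitable deviation — NE.
(Middle, X): Player 2 can switch to Y (-5 → 4). Not NE.
(Middle, Y): Player 1 gets 5, best alternative 3; Player 2 gets 4, best alternative 3. No profitable deviation — NE.
(Middle, Z): Player 1 can switch to Top (4 → 5). Not NE.
(Bottom, X): Player 1 can switch to Middle (0 → 2). Not NE.
(Bottom, Y): Player 1 can switch to Middle (3 → 5). Not NE.
(The remaining 1 profile has a profitable deviation by the same check.)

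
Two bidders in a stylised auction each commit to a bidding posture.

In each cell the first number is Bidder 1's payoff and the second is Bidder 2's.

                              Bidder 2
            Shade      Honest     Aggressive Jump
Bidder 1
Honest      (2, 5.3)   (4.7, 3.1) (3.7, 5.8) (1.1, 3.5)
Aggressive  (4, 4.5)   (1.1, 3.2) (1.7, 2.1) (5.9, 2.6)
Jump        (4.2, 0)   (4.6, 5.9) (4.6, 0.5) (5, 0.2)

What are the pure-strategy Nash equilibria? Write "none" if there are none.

(Honest, Shade): Bidder 1 can switch to Aggressive (2 → 4). Not NE.
(Honest, Honest): Bidder 2 can switch to Shade (3.1 → 5.3). Not NE.
(Honest, Aggressive): Bidder 1 can switch to Jump (3.7 → 4.6). Not NE.
(Honest, Jump): Bidder 1 can switch to Aggressive (1.1 → 5.9). Not NE.
(Aggressive, Shade): Bidder 1 can switch to Jump (4 → 4.2). Not NE.
(Aggressive, Honest): Bidder 1 can switch to Honest (1.1 → 4.7). Not NE.
(Aggressive, Aggressive): Bidder 1 can switch to Honest (1.7 → 3.7). Not NE.
(Aggressive, Jump): Bidder 2 can switch to Shade (2.6 → 4.5). Not NE.
(The remaining 4 profiles each have a profitable deviation by the same check.)

none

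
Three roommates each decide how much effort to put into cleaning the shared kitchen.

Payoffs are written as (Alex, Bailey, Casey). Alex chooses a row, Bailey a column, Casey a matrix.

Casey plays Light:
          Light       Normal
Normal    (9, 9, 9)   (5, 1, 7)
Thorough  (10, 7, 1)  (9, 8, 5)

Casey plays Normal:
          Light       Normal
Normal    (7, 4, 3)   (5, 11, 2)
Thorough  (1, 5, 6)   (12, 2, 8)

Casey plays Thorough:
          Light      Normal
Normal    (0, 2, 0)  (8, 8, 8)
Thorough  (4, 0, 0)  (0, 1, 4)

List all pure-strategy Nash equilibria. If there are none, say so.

The unique pure-strategy Nash equilibrium is (Normal, Normal, Thorough).

For each player, find the best response to each opponent profile; mutual best responses are the pure NE.
Alex against (Light, Light): payoffs 9, 10 → best response Thorough.
Alex against (Light, Normal): payoffs 7, 1 → best response Normal.
Alex against (Light, Thorough): payoffs 0, 4 → best response Thorough.
Alex against (Normal, Light): payoffs 5, 9 → best response Thorough.
Alex against (Normal, Normal): payoffs 5, 12 → best response Thorough.
Alex against (Normal, Thorough): payoffs 8, 0 → best response Normal.
Bailey against (Normal, Light): payoffs 9, 1 → best response Light.
Bailey against (Normal, Normal): payoffs 4, 11 → best response Normal.
Bailey against (Normal, Thorough): payoffs 2, 8 → best response Normal.
Bailey against (Thorough, Light): payoffs 7, 8 → best response Normal.
Bailey against (Thorough, Normal): payoffs 5, 2 → best response Light.
Bailey against (Thorough, Thorough): payoffs 0, 1 → best response Normal.
Casey against (Normal, Light): payoffs 9, 3, 0 → best response Light.
Casey against (Normal, Normal): payoffs 7, 2, 8 → best response Thorough.
Casey against (Thorough, Light): payoffs 1, 6, 0 → best response Normal.
Casey against (Thorough, Normal): payoffs 5, 8, 4 → best response Normal.
Mutual best responses: (Normal, Normal, Thorough).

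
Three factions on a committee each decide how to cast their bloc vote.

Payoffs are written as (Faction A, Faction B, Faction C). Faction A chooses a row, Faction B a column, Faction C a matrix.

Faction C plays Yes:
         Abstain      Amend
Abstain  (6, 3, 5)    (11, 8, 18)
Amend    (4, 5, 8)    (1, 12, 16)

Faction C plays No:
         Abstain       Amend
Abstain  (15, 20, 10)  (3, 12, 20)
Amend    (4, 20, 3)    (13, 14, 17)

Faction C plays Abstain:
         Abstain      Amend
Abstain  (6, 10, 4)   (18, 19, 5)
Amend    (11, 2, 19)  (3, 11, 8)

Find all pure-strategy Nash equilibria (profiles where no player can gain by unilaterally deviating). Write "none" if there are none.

(Abstain, Abstain, Yes): Faction B can switch to Amend (3 → 8). Not NE.
(Abstain, Abstain, No): Faction A gets 15, best alternative 4; Faction B gets 20, best alternative 12; Faction C gets 10, best alternative 5. No profitable deviation — NE.
(Abstain, Abstain, Abstain): Faction A can switch to Amend (6 → 11). Not NE.
(Abstain, Amend, Yes): Faction C can switch to No (18 → 20). Not NE.
(Abstain, Amend, No): Faction A can switch to Amend (3 → 13). Not NE.
(Abstain, Amend, Abstain): Faction C can switch to Yes (5 → 18). Not NE.
(Amend, Abstain, Yes): Faction A can switch to Abstain (4 → 6). Not NE.
(The remaining 5 profiles each have a profitable deviation by the same check.)

The unique pure-strategy Nash equilibrium is (Abstain, Abstain, No).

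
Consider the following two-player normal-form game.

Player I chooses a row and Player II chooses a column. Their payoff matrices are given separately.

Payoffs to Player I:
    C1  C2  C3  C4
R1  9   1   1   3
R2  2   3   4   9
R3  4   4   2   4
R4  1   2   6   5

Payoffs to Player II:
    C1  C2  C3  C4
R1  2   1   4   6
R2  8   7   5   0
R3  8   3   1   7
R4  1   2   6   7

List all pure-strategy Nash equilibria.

Player I against C1: payoffs 9, 2, 4, 1 → best response R1.
Player I against C2: payoffs 1, 3, 4, 2 → best response R3.
Player I against C3: payoffs 1, 4, 2, 6 → best response R4.
Player I against C4: payoffs 3, 9, 4, 5 → best response R2.
Player II against R1: payoffs 2, 1, 4, 6 → best response C4.
Player II against R2: payoffs 8, 7, 5, 0 → best response C1.
Player II against R3: payoffs 8, 3, 1, 7 → best response C1.
Player II against R4: payoffs 1, 2, 6, 7 → best response C4.
No profile is a mutual best response for all players.

This game has no pure Nash equilibrium.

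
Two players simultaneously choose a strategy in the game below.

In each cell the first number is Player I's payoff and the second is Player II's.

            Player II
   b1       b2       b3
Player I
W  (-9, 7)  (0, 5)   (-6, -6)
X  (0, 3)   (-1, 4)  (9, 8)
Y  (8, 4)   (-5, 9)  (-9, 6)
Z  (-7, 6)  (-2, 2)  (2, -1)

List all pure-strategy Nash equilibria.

The unique pure-strategy Nash equilibrium is (X, b3).

For each player, find the best response to each opponent profile; mutual best responses are the pure NE.
Player I against b1: payoffs -9, 0, 8, -7 → best response Y.
Player I against b2: payoffs 0, -1, -5, -2 → best response W.
Player I against b3: payoffs -6, 9, -9, 2 → best response X.
Player II against W: payoffs 7, 5, -6 → best response b1.
Player II against X: payoffs 3, 4, 8 → best response b3.
Player II against Y: payoffs 4, 9, 6 → best response b2.
Player II against Z: payoffs 6, 2, -1 → best response b1.
Mutual best responses: (X, b3).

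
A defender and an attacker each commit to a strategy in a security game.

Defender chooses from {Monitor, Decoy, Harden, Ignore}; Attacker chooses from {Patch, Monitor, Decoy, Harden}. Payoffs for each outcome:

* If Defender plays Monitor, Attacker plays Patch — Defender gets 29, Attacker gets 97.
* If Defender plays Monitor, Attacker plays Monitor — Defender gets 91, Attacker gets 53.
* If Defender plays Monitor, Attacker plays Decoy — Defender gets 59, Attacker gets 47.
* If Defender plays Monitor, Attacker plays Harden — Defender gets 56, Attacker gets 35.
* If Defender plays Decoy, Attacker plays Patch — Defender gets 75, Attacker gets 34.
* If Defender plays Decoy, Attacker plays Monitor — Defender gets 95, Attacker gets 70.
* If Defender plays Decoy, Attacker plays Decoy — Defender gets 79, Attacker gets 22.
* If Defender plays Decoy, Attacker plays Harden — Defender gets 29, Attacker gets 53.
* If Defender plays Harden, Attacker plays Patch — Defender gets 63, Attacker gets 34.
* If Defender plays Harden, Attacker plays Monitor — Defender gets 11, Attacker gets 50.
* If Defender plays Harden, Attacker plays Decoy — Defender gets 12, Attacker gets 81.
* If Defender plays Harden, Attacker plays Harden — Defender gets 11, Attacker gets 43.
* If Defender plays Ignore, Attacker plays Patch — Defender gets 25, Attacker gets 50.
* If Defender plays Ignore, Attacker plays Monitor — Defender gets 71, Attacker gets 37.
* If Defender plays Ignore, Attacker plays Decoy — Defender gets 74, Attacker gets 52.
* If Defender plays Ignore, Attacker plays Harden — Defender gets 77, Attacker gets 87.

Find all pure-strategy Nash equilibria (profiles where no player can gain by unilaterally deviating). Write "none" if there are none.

The pure Nash equilibria are (Decoy, Monitor); (Ignore, Harden).

Defender against Patch: payoffs 29, 75, 63, 25 → best response Decoy.
Defender against Monitor: payoffs 91, 95, 11, 71 → best response Decoy.
Defender against Decoy: payoffs 59, 79, 12, 74 → best response Decoy.
Defender against Harden: payoffs 56, 29, 11, 77 → best response Ignore.
Attacker against Monitor: payoffs 97, 53, 47, 35 → best response Patch.
Attacker against Decoy: payoffs 34, 70, 22, 53 → best response Monitor.
Attacker against Harden: payoffs 34, 50, 81, 43 → best response Decoy.
Attacker against Ignore: payoffs 50, 37, 52, 87 → best response Harden.
Mutual best responses: (Decoy, Monitor); (Ignore, Harden).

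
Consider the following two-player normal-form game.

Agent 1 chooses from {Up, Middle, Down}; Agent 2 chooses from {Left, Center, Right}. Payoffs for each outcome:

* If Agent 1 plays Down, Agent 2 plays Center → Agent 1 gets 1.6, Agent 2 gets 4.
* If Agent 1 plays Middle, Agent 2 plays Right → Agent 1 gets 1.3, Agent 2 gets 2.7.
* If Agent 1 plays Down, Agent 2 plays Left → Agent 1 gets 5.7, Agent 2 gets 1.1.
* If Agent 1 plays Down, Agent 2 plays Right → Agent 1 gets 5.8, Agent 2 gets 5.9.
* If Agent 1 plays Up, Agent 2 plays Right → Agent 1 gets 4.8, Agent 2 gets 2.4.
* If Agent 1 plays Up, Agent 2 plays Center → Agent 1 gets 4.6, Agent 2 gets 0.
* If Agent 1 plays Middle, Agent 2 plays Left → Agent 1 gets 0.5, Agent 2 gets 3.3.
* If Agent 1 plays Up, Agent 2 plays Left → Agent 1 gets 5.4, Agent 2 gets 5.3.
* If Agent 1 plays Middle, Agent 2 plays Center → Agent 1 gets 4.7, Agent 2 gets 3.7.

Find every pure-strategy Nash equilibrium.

Agent 1 against Left: payoffs 5.4, 0.5, 5.7 → best response Down.
Agent 1 against Center: payoffs 4.6, 4.7, 1.6 → best response Middle.
Agent 1 against Right: payoffs 4.8, 1.3, 5.8 → best response Down.
Agent 2 against Up: payoffs 5.3, 0, 2.4 → best response Left.
Agent 2 against Middle: payoffs 3.3, 3.7, 2.7 → best response Center.
Agent 2 against Down: payoffs 1.1, 4, 5.9 → best response Right.
Mutual best responses: (Middle, Center); (Down, Right).

Pure-strategy Nash equilibria: (Middle, Center) and (Down, Right)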